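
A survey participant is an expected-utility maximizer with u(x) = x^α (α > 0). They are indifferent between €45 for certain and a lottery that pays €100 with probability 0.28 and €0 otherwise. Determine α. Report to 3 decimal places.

Since u(0) = 0, the lottery's EU is 0.28·100^α.
Indifference: 45^α = 0.28·100^α, so (45/100)^α = 0.28.
Take logs: α = ln 0.28 / ln(45/100) ≈ 1.59418.

α ≈ 1.594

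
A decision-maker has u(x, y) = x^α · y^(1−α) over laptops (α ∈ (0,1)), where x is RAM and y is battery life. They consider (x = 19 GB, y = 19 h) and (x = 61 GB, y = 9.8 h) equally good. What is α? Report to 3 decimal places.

α ≈ 0.362

Set the two utilities equal: 19^α·19^(1−α) = 61^α·9.8^(1−α).
Rearrange to (19/61)^α = (9.8/19)^(1−α) and take logs: α·-1.166435 = (1−α)·-0.662057.
Thus α·(-1.828492) = -0.662057, so α = -0.662057/-1.828492 ≈ 0.362.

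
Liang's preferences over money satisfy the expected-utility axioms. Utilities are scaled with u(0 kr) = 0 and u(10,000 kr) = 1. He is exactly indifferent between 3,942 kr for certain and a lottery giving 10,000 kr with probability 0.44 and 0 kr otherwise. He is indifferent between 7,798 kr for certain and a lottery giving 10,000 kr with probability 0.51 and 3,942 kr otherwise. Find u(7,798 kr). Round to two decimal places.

0.73

First, u(3,942 kr) = 0.44·u(10,000 kr) + 0.56·u(0 kr) = 0.44.
Then u(7,798 kr) = 0.51·u(10,000 kr) + 0.49·u(3,942 kr) = 0.51·1.00 + 0.49·0.44 = 0.7256.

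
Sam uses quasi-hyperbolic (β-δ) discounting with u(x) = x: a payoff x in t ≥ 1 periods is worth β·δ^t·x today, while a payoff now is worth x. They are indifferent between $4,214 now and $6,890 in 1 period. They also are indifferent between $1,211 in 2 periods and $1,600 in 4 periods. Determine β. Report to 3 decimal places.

The second indifference involves only future payoffs, so β cancels: β·δ^2·1211 = β·δ^4·1600, giving δ^2 = 1211/1600 = 0.75687, so δ = 0.86999.
The first indifference: 4214 = β·δ·6890, so β = 4214/(δ·6890) = 4214/(0.86999·6890) ≈ 0.703.

β ≈ 0.703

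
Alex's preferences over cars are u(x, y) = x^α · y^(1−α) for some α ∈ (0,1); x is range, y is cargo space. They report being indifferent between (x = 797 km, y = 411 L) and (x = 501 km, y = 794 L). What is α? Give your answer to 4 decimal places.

Indifference: 797^α · 411^(1−α) = 501^α · 794^(1−α).
Rearrange to (797/501)^α = (794/411)^(1−α) and take logs: α·0.4642486 = (1−α)·0.6584902.
Thus α·(1.1227388) = 0.6584902, so α = 0.6584902/1.1227388 ≈ 0.5865.

α ≈ 0.5865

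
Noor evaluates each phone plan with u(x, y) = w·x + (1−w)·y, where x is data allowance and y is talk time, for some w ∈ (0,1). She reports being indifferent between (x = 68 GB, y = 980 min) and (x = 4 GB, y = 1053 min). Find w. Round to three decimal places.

u(68,980) = u(4,1053) means w·68 + (1−w)·980 = w·4 + (1−w)·1053.
w·(68−4) = (1−w)·(1053−980), i.e. w·64 = (1−w)·73.
Hence w = 73/(64+73) = 73/137 = 0.533.

w = 0.533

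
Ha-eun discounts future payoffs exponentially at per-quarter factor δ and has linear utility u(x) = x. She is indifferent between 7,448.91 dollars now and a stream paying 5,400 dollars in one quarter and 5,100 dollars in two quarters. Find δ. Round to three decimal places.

The stream is worth 5400δ + 5100δ² today, so 5400δ + 5100δ² = 7448.91.
Rearranged: 5100δ² + 5400δ − 7448.91 = 0.
δ = (−5400 + √(5400² + 4·5100·7448.91)) / (2·5100) = (−5400 + √181117764.00) / 10200 ≈ 0.790.

δ ≈ 0.790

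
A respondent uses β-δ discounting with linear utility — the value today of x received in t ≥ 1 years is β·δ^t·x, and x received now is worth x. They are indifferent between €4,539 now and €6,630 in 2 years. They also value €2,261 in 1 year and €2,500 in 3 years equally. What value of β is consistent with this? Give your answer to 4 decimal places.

Both payoffs in the second observation are in the future, so β drops out: δ^1·2261 = δ^3·2500 ⇒ δ^2 = 2261/2500 = 0.90440, so δ = 0.95100.
The first indifference: 4539 = β·δ^2·6630, so β = 4539/(δ^2·6630) = 4539/(0.90440·6630) ≈ 0.7570.

β ≈ 0.7570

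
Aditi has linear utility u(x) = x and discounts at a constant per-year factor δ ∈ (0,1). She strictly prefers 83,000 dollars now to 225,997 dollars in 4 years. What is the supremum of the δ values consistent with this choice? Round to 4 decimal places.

δ < 0.7785

Under u(x) = x this choice says 83000 > δ^4·225997.
Hence δ^4 < 83000/225997 = 0.36726, and x ↦ x^(1/4) is increasing on (0,∞).
δ < 0.36726^(1/4) = 0.7785.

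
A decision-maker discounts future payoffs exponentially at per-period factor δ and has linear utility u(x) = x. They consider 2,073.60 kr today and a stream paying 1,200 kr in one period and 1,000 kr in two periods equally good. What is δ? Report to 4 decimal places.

δ ≈ 0.9600

The stream is worth 1200δ + 1000δ² today, so 1200δ + 1000δ² = 2073.60.
So 1000δ² + 1200δ − 2073.60 = 0.
δ = (−1200 + √(1200² + 4·1000·2073.60)) / (2·1000) = (−1200 + √9734400.00) / 2000 ≈ 0.9600.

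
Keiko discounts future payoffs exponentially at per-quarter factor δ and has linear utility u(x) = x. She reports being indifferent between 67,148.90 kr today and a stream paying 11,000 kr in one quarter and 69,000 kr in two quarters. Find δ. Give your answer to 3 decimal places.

δ ≈ 0.910

The stream is worth 11000δ + 69000δ² today, so 11000δ + 69000δ² = 67148.90.
So 69000δ² + 11000δ − 67148.90 = 0.
The positive root is δ = [−11000 + √(11000² + 4·69000·67148.90)] / (2·69000) = (−11000 + 136580.000)/138000 ≈ 0.910.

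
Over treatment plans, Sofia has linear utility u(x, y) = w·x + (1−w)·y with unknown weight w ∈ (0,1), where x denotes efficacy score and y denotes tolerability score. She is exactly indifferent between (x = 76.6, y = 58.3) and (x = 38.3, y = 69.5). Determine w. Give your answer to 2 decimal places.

w = 0.23

Indifference: w·76.6 + (1−w)·58.3 = w·38.3 + (1−w)·69.5.
Collecting terms: w·38.3 = (1−w)·11.2.
The marginal rate of substitution is 11.2/38.3, so w = 11.2/(38.3+11.2) = 0.23.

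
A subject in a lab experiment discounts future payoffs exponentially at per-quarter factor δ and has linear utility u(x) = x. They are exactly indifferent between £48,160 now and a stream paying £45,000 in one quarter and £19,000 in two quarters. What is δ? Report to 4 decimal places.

Present value of the stream is 45000·δ + 19000·δ². Indifference gives 45000δ + 19000δ² = 48160.
Rearranged: 19000δ² + 45000δ − 48160 = 0.
By the quadratic formula (taking the positive root), δ = (−45000 + √5685160000.00) / 38000 ≈ 0.8000.

δ ≈ 0.8000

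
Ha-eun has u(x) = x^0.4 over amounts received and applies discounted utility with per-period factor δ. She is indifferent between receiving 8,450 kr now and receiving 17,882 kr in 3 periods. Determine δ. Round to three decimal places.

Equating discounted utilities: u(8450) = δ^3·u(17882) ⇒ δ^3 = u(8450)/u(17882).
Since u(x) = x^0.4, δ^3 = (8450/17882)^0.4 = 0.47254^0.4 = 0.74093.
Hence δ = (0.74093)^(1/3) = 0.90488.

δ ≈ 0.905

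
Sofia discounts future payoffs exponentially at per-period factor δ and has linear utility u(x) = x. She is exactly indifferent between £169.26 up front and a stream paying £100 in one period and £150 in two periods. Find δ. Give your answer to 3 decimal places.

Equating present values: 169.26 = 100δ + 150δ².
So 150δ² + 100δ − 169.26 = 0.
δ = (−100 + √(100² + 4·150·169.26)) / (2·150) = (−100 + √111556.00) / 300 ≈ 0.780.

δ ≈ 0.780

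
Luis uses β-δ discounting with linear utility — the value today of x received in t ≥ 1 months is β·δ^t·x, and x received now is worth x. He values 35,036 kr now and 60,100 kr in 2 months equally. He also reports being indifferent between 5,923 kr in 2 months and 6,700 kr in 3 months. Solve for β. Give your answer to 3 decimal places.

β ≈ 0.746

The second indifference involves only future payoffs, so β cancels: β·δ^2·5923 = β·δ^3·6700, giving δ = 5923/6700 = 0.88403.
Substituting δ into 35036 = β·δ^2·60100: β = 35036/(46968.677) ≈ 0.746.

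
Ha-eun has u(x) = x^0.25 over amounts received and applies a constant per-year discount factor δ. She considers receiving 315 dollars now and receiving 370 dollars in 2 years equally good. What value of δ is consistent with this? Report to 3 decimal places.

Indifference means u(315) = δ^2 · u(370), so δ^2 = u(315)/u(370).
With u(x) = x^0.25: δ^2 = 315^0.25/370^0.25 = (315/370)^0.25 = 0.96057.
Taking the square root: δ = 0.96057^(1/2) ≈ 0.980.

δ ≈ 0.980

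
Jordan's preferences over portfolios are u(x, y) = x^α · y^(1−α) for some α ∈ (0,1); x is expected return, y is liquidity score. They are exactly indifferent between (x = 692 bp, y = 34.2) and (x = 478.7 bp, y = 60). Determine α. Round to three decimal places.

α ≈ 0.604

Set the two utilities equal: 692^α·34.2^(1−α) = 478.7^α·60^(1−α).
(692/478.7)^α = (60/34.2)^(1−α); take logs: α·ln(692/478.7) = (1−α)·ln(60/34.2), i.e. α·0.368512 = (1−α)·0.562119.
With A = 0.368512 and B = 0.562119: α·A = (1−α)·B, so α = B/(A+B) = 0.562119/0.930631 ≈ 0.604.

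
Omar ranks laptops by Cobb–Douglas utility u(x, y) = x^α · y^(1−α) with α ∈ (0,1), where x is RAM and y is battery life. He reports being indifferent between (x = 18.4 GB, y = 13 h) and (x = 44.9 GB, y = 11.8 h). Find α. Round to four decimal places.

Set the two utilities equal: 18.4^α·13^(1−α) = 44.9^α·11.8^(1−α).
(18.4/44.9)^α = (11.8/13)^(1−α); take logs: α·ln(18.4/44.9) = (1−α)·ln(11.8/13), i.e. α·-0.8920871 = (1−α)·-0.0968498.
So α/(1−α) = (-0.0968498)/(-0.8920871) = 0.1085654, and α = 0.1085654/1.1085654 ≈ 0.0979.

α ≈ 0.0979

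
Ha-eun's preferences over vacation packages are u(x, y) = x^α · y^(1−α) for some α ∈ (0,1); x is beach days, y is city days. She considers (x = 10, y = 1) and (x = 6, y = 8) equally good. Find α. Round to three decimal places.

Indifference: 10^α · 1^(1−α) = 6^α · 8^(1−α).
Taking logs: α·ln 10 + (1−α)·ln 1 = α·ln 6 + (1−α)·ln 8, i.e. α·0.510826 = (1−α)·2.079442.
With A = 0.510826 and B = 2.079442: α·A = (1−α)·B, so α = B/(A+B) = 2.079442/2.590268 ≈ 0.803.

α ≈ 0.803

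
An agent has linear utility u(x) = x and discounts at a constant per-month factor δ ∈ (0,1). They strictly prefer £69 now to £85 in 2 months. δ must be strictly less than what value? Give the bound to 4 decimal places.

Under u(x) = x this choice says 69 > δ^2·85.
So δ^2 < 69/85 = 0.81176; taking the square root of both positive sides preserves the inequality.
δ < 0.81176^(1/2) = 0.9010.

δ < 0.9010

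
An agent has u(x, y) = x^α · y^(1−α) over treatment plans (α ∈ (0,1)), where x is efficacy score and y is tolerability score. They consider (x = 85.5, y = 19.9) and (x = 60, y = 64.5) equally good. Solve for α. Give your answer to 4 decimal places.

α ≈ 0.7685

Set the two utilities equal: 85.5^α·19.9^(1−α) = 60^α·64.5^(1−α).
(85.5/60)^α = (64.5/19.9)^(1−α); take logs: α·ln(85.5/60) = (1−α)·ln(64.5/19.9), i.e. α·0.3541718 = (1−α)·1.1759455.
So α/(1−α) = (1.1759455)/(0.3541718) = 3.3202686, and α = 3.3202686/4.3202686 ≈ 0.7685.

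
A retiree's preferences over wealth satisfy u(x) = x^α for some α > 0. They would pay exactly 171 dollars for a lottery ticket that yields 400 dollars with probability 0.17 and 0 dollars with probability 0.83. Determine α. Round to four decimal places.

α ≈ 2.0851

The lottery's expected utility is 0.17·u(400) + 0.83·u(0) = 0.17·400^α (since u(0) = 0 for α > 0).
Setting u(171) equal to that: 171^α = 0.17·400^α ⇒ (171/400)^α = 0.17.
α = ln(0.17) / ln(171/400) = -1.7719568/-0.8498010 ≈ 2.0851.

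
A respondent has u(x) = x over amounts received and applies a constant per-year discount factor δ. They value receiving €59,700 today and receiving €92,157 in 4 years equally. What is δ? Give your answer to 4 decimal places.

The payoff in 4 years is discounted by δ^4, so u(59700) = δ^4·u(92157) and δ^4 = u(59700)/u(92157).
With u(x) = x: δ^4 = 59700/92157 = 0.64781.
Taking the 4th root: δ = 0.64781^(1/4) ≈ 0.8971.

δ ≈ 0.8971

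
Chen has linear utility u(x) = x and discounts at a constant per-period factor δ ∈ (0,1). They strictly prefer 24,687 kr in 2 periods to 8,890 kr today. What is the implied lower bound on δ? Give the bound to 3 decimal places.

δ > 0.600

Under u(x) = x this choice says 8890 < δ^2·24687.
So δ^2 > 8890/24687 = 0.36011; taking the square root of both positive sides preserves the inequality.
δ > (8890/24687)^(1/2) ≈ 0.600.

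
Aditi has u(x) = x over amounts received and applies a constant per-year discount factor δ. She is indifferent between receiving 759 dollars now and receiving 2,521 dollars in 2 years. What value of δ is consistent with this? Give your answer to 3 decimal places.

The payoff in 2 years is discounted by δ^2, so u(759) = δ^2·u(2521) and δ^2 = u(759)/u(2521).
With u(x) = x: δ^2 = 759/2521 = 0.30107.
Hence δ = (0.30107)^(1/2) = 0.54870.

δ ≈ 0.549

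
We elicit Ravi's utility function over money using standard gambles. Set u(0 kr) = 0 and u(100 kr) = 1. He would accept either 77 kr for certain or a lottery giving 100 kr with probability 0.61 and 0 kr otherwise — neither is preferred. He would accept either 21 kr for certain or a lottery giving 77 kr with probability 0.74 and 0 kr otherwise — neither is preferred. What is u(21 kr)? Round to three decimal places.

0.451

The first gamble pins u(77 kr): it must equal 0.61·1 + 0.39·0 = 0.61.
Chaining: u(21 kr) = 0.74·0.61 + 0.26·0.00 = 0.4514.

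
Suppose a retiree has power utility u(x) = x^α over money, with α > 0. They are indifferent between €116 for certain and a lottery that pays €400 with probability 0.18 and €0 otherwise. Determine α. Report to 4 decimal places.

α ≈ 1.3853

Since u(0) = 0, the lottery's EU is 0.18·400^α.
Equating: 116^α = 0.18·400^α, i.e. 0.2900^α = 0.18.
Taking logs: α·ln(116/400) = ln(0.18), so α = -1.7147984 / -1.2378744 ≈ 1.3853.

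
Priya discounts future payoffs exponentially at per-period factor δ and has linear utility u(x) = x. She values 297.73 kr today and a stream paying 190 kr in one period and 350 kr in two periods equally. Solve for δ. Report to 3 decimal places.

δ ≈ 0.690

The stream is worth 190δ + 350δ² today, so 190δ + 350δ² = 297.73.
That is, 350δ² + 190δ − 297.73 = 0, a quadratic in δ.
By the quadratic formula (taking the positive root), δ = (−190 + √452922.00) / 700 ≈ 0.690.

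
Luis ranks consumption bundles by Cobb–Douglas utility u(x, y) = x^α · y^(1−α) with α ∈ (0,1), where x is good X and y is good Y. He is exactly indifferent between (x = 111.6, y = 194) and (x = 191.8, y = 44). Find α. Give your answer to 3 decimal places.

α ≈ 0.733

The Cobb–Douglas utilities coincide, so 111.6^α·194^(1−α) = 191.8^α·44^(1−α).
(111.6/191.8)^α = (44/194)^(1−α); take logs: α·ln(111.6/191.8) = (1−α)·ln(44/194), i.e. α·-0.541532 = (1−α)·-1.483669.
Thus α·(-2.025201) = -1.483669, so α = -1.483669/-2.025201 ≈ 0.733.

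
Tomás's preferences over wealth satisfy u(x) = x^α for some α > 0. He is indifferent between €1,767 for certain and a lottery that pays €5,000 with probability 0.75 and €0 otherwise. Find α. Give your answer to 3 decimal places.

α ≈ 0.277

Since u(0) = 0, the lottery's EU is 0.75·5000^α.
Indifference: 1767^α = 0.75·5000^α, so (1767/5000)^α = 0.75.
Take logs: α = ln 0.75 / ln(1767/5000) ≈ 0.27658.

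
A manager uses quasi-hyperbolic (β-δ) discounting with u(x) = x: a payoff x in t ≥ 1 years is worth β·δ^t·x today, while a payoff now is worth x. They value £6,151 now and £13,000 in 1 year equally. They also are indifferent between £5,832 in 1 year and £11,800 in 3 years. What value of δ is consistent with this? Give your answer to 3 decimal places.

From the later pair, β·δ^1·5832 = β·δ^3·11800; dividing through, δ^2 = 5832/11800 = 0.49424, so δ = 0.70302.

δ ≈ 0.703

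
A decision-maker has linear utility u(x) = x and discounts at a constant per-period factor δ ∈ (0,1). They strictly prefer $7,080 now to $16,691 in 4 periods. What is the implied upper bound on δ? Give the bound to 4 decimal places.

δ < 0.8070

Under u(x) = x this choice says 7080 > δ^4·16691.
So δ^4 < 7080/16691 = 0.42418; taking the 4th root of both positive sides preserves the inequality.
δ < (7080/16691)^(1/4) ≈ 0.8070.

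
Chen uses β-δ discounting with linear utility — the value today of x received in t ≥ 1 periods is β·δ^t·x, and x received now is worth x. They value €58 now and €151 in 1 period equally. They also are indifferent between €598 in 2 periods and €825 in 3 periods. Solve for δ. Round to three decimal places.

δ ≈ 0.725

Both payoffs in the second observation are in the future, so β drops out: δ^2·598 = δ^3·825 ⇒ δ = 598/825 = 0.72485.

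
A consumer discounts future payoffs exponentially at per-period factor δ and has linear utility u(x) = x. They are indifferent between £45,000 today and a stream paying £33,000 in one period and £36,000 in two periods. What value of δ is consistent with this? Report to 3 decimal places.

δ ≈ 0.750

The stream is worth 33000δ + 36000δ² today, so 33000δ + 36000δ² = 45000.
That is, 36000δ² + 33000δ − 45000 = 0, a quadratic in δ.
The positive root is δ = [−33000 + √(33000² + 4·36000·45000)] / (2·36000) = (−33000 + 87000.000)/72000 ≈ 0.750.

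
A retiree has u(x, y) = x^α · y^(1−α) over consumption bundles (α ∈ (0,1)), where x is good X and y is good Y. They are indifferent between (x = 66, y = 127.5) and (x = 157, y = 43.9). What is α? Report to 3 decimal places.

α ≈ 0.552

The Cobb–Douglas utilities coincide, so 66^α·127.5^(1−α) = 157^α·43.9^(1−α).
Taking logs: α·ln 66 + (1−α)·ln 127.5 = α·ln 157 + (1−α)·ln 43.9, i.e. α·-0.866591 = (1−α)·-1.066202.
With A = -0.866591 and B = -1.066202: α·A = (1−α)·B, so α = B/(A+B) = -1.066202/-1.932793 ≈ 0.552.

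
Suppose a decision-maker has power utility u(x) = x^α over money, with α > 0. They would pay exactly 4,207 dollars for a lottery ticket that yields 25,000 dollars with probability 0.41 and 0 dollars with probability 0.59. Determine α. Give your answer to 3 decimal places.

α ≈ 0.500

The lottery's expected utility is 0.41·u(25000) + 0.59·u(0) = 0.41·25000^α (since u(0) = 0 for α > 0).
Equating: 4207^α = 0.41·25000^α, i.e. 0.1683^α = 0.41.
Taking logs: α·ln(4207/25000) = ln(0.41), so α = -0.891598 / -1.782126 ≈ 0.500.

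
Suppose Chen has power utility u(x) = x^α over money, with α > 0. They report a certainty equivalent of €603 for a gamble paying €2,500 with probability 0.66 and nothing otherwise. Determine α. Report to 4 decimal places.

α ≈ 0.2922

EU(lottery) = 0.66·2500^α + 0.34·0 = 0.66·2500^α.
Equating: 603^α = 0.66·2500^α, i.e. 0.2412^α = 0.66.
Take logs: α = ln 0.66 / ln(603/2500) ≈ 0.292178.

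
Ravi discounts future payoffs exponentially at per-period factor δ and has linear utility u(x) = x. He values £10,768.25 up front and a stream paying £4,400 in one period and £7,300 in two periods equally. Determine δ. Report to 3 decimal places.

δ ≈ 0.950

Equating present values: 10768.25 = 4400δ + 7300δ².
That is, 7300δ² + 4400δ − 10768.25 = 0, a quadratic in δ.
δ = (−4400 + √(4400² + 4·7300·10768.25)) / (2·7300) = (−4400 + √333792900.00) / 14600 ≈ 0.950.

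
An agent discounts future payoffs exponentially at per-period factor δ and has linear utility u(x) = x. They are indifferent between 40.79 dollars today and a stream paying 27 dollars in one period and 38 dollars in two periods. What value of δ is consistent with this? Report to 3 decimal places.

Present value of the stream is 27·δ + 38·δ². Indifference gives 27δ + 38δ² = 40.79.
Rearranged: 38δ² + 27δ − 40.79 = 0.
The positive root is δ = [−27 + √(27² + 4·38·40.79)] / (2·38) = (−27 + 83.241)/76 ≈ 0.740.

δ ≈ 0.740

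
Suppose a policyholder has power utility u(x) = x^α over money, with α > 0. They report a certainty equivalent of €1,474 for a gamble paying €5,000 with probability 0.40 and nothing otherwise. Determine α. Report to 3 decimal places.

α ≈ 0.750

EU(lottery) = 0.40·5000^α + 0.60·0 = 0.40·5000^α.
Equating: 1474^α = 0.40·5000^α, i.e. 0.2948^α = 0.40.
α = ln(0.40) / ln(1474/5000) = -0.916291/-1.221458 ≈ 0.750.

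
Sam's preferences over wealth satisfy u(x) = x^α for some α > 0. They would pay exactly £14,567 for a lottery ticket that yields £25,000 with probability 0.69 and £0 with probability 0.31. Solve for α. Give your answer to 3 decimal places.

α ≈ 0.687

Since u(0) = 0, the lottery's EU is 0.69·25000^α.
Setting u(14567) equal to that: 14567^α = 0.69·25000^α ⇒ (14567/25000)^α = 0.69.
Take logs: α = ln 0.69 / ln(14567/25000) ≈ 0.68701.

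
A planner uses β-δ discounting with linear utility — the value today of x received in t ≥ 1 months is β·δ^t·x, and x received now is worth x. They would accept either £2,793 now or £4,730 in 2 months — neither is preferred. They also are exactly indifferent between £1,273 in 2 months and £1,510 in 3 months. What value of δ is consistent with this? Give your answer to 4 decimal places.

δ ≈ 0.8430

The second indifference involves only future payoffs, so β cancels: β·δ^2·1273 = β·δ^3·1510, giving δ = 1273/1510 = 0.84305.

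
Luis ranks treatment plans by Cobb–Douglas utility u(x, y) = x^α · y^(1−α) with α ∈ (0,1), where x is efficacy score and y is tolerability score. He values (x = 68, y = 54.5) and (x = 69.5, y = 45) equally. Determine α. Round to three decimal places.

Set the two utilities equal: 68^α·54.5^(1−α) = 69.5^α·45^(1−α).
(68/69.5)^α = (45/54.5)^(1−α); take logs: α·ln(68/69.5) = (1−α)·ln(45/54.5), i.e. α·-0.021819 = (1−α)·-0.191538.
So α/(1−α) = (-0.191538)/(-0.021819) = 8.778496, and α = 8.778496/9.778496 ≈ 0.898.

α ≈ 0.898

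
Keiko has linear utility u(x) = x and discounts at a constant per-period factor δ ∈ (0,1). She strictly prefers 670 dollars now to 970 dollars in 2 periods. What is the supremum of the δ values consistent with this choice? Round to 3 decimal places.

δ < 0.831

Comparing present values: 670 > δ^2·970.
So δ^2 < 670/970 = 0.69072; taking the square root of both positive sides preserves the inequality.
δ < 0.69072^(1/2) = 0.831.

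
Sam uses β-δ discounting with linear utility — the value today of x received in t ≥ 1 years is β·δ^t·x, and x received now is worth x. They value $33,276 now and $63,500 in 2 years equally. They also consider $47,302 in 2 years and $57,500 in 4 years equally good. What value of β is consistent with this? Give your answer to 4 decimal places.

Both payoffs in the second observation are in the future, so β drops out: δ^2·47302 = δ^4·57500 ⇒ δ^2 = 47302/57500 = 0.82264, so δ = 0.90700.
Now use the now-vs-future pair: 33276 = β·δ^2·63500 gives β = 33276/(0.82264·63500) ≈ 0.6370.

β ≈ 0.6370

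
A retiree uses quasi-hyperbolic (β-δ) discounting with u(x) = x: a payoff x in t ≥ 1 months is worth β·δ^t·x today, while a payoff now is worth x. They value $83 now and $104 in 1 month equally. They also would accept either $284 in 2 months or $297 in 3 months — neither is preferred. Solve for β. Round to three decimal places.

β ≈ 0.835

Both payoffs in the second observation are in the future, so β drops out: δ^2·284 = δ^3·297 ⇒ δ = 284/297 = 0.95623.
Now use the now-vs-future pair: 83 = β·δ·104 gives β = 83/(0.95623·104) ≈ 0.835.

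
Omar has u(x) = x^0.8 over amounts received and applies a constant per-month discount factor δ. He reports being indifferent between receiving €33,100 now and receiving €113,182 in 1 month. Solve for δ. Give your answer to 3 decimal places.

Equating discounted utilities: u(33100) = δ·u(113182) ⇒ δ = u(33100)/u(113182).
With u(x) = x^0.8: δ = 33100^0.8/113182^0.8 = (33100/113182)^0.8 = 0.37397.

δ ≈ 0.374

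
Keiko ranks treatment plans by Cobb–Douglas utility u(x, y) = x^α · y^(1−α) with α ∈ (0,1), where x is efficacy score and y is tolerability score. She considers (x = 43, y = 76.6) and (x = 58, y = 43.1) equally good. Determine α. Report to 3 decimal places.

α ≈ 0.658

The Cobb–Douglas utilities coincide, so 43^α·76.6^(1−α) = 58^α·43.1^(1−α).
Rearrange to (43/58)^α = (43.1/76.6)^(1−α) and take logs: α·-0.299243 = (1−α)·-0.575074.
Thus α·(-0.874317) = -0.575074, so α = -0.575074/-0.874317 ≈ 0.658.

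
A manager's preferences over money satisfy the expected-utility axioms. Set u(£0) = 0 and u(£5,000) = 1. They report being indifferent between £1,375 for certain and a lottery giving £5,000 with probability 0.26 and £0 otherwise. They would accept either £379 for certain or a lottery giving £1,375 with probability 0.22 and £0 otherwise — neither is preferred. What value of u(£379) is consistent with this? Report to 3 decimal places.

0.057

From the first indifference, u(£1,375) = 0.26·u(£5,000) + 0.74·u(£0) = 0.26·1 + 0.74·0 = 0.26.
Then u(£379) = 0.22·u(£1,375) + 0.78·u(£0) = 0.22·0.26 + 0.78·0.00 = 0.0572.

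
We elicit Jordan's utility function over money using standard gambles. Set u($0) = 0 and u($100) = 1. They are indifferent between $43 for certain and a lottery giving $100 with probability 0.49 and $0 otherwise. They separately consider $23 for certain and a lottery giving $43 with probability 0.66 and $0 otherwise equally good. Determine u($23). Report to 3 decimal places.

First, u($43) = 0.49·u($100) + 0.51·u($0) = 0.49.
The second indifference gives u($23) = 0.66·u($43) + 0.34·u($0) = 0.66·0.49 + 0.34·0.00 = 0.3234.

0.323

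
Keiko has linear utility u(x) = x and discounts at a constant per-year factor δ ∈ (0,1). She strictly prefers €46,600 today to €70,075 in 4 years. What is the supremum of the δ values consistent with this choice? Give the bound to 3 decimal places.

The preference means 46600 > δ^4·70075.
So δ^4 < 46600/70075 = 0.66500; taking the 4th root of both positive sides preserves the inequality.
δ < 0.66500^(1/4) = 0.903.

δ < 0.903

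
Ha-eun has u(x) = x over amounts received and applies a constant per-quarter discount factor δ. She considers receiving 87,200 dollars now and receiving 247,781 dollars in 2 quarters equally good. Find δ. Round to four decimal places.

Indifference means u(87200) = δ^2 · u(247781), so δ^2 = u(87200)/u(247781).
With u(x) = x: δ^2 = 87200/247781 = 0.35192.
Taking the square root: δ = 0.35192^(1/2) ≈ 0.5932.

δ ≈ 0.5932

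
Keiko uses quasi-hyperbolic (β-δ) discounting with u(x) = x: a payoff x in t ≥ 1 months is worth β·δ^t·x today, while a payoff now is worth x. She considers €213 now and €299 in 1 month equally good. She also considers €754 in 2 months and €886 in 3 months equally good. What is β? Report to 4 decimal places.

Both payoffs in the second observation are in the future, so β drops out: δ^2·754 = δ^3·886 ⇒ δ = 754/886 = 0.85102.
Substituting δ into 213 = β·δ·299: β = 213/(254.454) ≈ 0.8371.

β ≈ 0.8371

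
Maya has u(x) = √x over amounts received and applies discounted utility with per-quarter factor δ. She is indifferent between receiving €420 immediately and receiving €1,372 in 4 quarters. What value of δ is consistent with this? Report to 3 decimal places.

The payoff in 4 quarters is discounted by δ^4, so u(420) = δ^4·u(1372) and δ^4 = u(420)/u(1372).
Since u(x) = √x, δ^4 = √(420/1372) = 0.55328.
So δ = 0.55328^(1/4) ≈ 0.862.

δ ≈ 0.862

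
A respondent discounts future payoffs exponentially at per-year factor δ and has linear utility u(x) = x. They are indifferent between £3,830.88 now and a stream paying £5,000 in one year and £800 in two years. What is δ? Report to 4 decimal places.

δ ≈ 0.6900

Present value of the stream is 5000·δ + 800·δ². Indifference gives 5000δ + 800δ² = 3830.88.
Rearranged: 800δ² + 5000δ − 3830.88 = 0.
δ = (−5000 + √(5000² + 4·800·3830.88)) / (2·800) = (−5000 + √37258816.00) / 1600 ≈ 0.6900.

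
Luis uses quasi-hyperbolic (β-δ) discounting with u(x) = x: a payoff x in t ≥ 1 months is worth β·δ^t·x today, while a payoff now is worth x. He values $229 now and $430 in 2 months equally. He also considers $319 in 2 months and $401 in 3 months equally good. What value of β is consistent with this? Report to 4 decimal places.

β ≈ 0.8415

From the later pair, β·δ^2·319 = β·δ^3·401; dividing through, δ = 319/401 = 0.79551.
The first indifference: 229 = β·δ^2·430, so β = 229/(δ^2·430) = 229/(0.63284·430) ≈ 0.8415.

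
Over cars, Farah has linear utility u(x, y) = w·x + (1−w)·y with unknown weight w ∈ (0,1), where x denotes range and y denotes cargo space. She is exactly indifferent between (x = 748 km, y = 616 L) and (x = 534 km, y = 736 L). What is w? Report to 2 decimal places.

w = 0.36

Indifference: w·748 + (1−w)·616 = w·534 + (1−w)·736.
Collecting terms: w·214 = (1−w)·120.
The marginal rate of substitution is 120/214, so w = 120/(214+120) = 0.36.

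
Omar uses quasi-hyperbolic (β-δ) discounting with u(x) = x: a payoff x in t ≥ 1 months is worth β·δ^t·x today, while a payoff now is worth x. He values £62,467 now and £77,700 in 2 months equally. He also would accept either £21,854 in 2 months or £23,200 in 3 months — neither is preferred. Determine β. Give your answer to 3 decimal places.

From the later pair, β·δ^2·21854 = β·δ^3·23200; dividing through, δ = 21854/23200 = 0.94198.
The first indifference: 62467 = β·δ^2·77700, so β = 62467/(δ^2·77700) = 62467/(0.88733·77700) ≈ 0.906.

β ≈ 0.906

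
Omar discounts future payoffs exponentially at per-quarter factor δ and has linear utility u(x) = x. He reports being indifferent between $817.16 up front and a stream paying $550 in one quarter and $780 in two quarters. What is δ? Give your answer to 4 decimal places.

The stream is worth 550δ + 780δ² today, so 550δ + 780δ² = 817.16.
So 780δ² + 550δ − 817.16 = 0.
δ = (−550 + √(550² + 4·780·817.16)) / (2·780) = (−550 + √2852039.20) / 1560 ≈ 0.7300.

δ ≈ 0.7300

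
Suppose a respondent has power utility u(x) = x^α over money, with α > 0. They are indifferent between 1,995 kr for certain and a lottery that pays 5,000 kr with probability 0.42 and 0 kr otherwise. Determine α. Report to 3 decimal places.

EU(lottery) = 0.42·5000^α + 0.58·0 = 0.42·5000^α.
Equating: 1995^α = 0.42·5000^α, i.e. 0.3990^α = 0.42.
Take logs: α = ln 0.42 / ln(1995/5000) ≈ 0.94417.

α ≈ 0.944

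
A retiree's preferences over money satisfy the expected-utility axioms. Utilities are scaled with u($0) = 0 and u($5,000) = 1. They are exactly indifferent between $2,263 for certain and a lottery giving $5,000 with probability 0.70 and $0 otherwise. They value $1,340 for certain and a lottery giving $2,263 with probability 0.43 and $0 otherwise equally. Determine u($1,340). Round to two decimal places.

0.30

The first gamble pins u($2,263): it must equal 0.70·1 + 0.30·0 = 0.70.
Chaining: u($1,340) = 0.43·0.70 + 0.57·0.00 = 0.3010.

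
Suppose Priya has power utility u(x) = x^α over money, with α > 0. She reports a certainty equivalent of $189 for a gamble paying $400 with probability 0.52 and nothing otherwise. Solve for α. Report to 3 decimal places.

The lottery's expected utility is 0.52·u(400) + 0.48·u(0) = 0.52·400^α (since u(0) = 0 for α > 0).
Equating: 189^α = 0.52·400^α, i.e. 0.4725^α = 0.52.
α = ln(0.52) / ln(189/400) = -0.653926/-0.749718 ≈ 0.872.

α ≈ 0.872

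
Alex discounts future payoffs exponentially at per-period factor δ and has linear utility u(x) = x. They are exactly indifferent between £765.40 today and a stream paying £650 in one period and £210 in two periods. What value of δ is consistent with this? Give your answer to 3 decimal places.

The stream is worth 650δ + 210δ² today, so 650δ + 210δ² = 765.40.
That is, 210δ² + 650δ − 765.40 = 0, a quadratic in δ.
δ = (−650 + √(650² + 4·210·765.40)) / (2·210) = (−650 + √1065436.00) / 420 ≈ 0.910.

δ ≈ 0.910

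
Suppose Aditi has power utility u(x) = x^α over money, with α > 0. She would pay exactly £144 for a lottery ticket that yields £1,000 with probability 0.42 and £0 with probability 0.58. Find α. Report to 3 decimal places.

The lottery's expected utility is 0.42·u(1000) + 0.58·u(0) = 0.42·1000^α (since u(0) = 0 for α > 0).
Indifference: 144^α = 0.42·1000^α, so (144/1000)^α = 0.42.
α = ln(0.42) / ln(144/1000) = -0.867501/-1.937942 ≈ 0.448.

α ≈ 0.448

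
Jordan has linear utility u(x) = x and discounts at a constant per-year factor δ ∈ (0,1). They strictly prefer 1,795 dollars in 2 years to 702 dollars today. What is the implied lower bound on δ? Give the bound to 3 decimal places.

δ > 0.625

Comparing present values: 702 < δ^2·1795.
Dividing by 1795: δ^2 > 0.39109. Both sides are positive, so the square root keeps the direction.
δ > 0.39109^(1/2) = 0.625.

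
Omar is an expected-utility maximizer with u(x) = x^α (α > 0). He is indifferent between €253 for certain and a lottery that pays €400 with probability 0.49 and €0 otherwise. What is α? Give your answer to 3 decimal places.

α ≈ 1.557

Since u(0) = 0, the lottery's EU is 0.49·400^α.
Setting u(253) equal to that: 253^α = 0.49·400^α ⇒ (253/400)^α = 0.49.
α = ln(0.49) / ln(253/400) = -0.713350/-0.458075 ≈ 1.557.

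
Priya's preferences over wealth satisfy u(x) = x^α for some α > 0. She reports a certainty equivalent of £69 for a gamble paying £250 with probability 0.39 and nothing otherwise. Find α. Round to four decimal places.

EU(lottery) = 0.39·250^α + 0.61·0 = 0.39·250^α.
Equating: 69^α = 0.39·250^α, i.e. 0.2760^α = 0.39.
Taking logs: α·ln(69/250) = ln(0.39), so α = -0.9416085 / -1.2873544 ≈ 0.7314.

α ≈ 0.7314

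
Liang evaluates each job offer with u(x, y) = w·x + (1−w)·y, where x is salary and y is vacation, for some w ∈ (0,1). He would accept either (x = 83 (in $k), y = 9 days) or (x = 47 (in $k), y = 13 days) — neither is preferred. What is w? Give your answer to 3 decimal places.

w = 0.100

u(83,9) = u(47,13) means w·83 + (1−w)·9 = w·47 + (1−w)·13.
Rearranging, 36·w − 4·(1−w) = 0.
The marginal rate of substitution is 4/36, so w = 4/(36+4) = 0.100.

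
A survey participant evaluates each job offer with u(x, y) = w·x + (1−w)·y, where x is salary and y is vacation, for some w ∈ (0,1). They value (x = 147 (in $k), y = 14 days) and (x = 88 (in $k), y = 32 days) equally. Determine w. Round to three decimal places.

u(147,14) = u(88,32) means w·147 + (1−w)·14 = w·88 + (1−w)·32.
Collecting terms: w·59 = (1−w)·18.
The marginal rate of substitution is 18/59, so w = 18/(59+18) = 0.234.

w = 0.234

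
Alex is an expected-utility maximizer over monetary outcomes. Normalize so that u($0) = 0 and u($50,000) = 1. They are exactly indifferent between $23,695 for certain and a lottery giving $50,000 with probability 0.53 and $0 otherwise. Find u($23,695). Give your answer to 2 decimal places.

0.53

u($23,695) equals the lottery's expected utility: 0.53·1 + 0.47·0 = 0.53.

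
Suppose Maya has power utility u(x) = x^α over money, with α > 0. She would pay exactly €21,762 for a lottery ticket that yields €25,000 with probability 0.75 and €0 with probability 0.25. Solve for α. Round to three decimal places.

The lottery's expected utility is 0.75·u(25000) + 0.25·u(0) = 0.75·25000^α (since u(0) = 0 for α > 0).
Setting u(21762) equal to that: 21762^α = 0.75·25000^α ⇒ (21762/25000)^α = 0.75.
α = ln(0.75) / ln(21762/25000) = -0.287682/-0.138710 ≈ 2.074.

α ≈ 2.074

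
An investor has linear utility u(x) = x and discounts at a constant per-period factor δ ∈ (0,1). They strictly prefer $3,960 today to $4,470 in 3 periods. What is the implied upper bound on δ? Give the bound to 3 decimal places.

δ < 0.960

Under u(x) = x this choice says 3960 > δ^3·4470.
So δ^3 < 3960/4470 = 0.88591; taking the cube root of both positive sides preserves the inequality.
δ < 0.88591^(1/3) = 0.960.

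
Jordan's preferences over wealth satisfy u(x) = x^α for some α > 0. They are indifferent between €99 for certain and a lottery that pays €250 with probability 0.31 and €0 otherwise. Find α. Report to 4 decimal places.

α ≈ 1.2643

Since u(0) = 0, the lottery's EU is 0.31·250^α.
Indifference: 99^α = 0.31·250^α, so (99/250)^α = 0.31.
Take logs: α = ln 0.31 / ln(99/250) ≈ 1.264311.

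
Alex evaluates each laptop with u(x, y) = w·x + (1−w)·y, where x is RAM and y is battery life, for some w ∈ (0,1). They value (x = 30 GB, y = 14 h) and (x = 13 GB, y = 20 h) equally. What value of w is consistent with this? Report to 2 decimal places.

w = 0.26

Indifference: w·30 + (1−w)·14 = w·13 + (1−w)·20.
w·(30−13) = (1−w)·(20−14), i.e. w·17 = (1−w)·6.
The marginal rate of substitution is 6/17, so w = 6/(17+6) = 0.26.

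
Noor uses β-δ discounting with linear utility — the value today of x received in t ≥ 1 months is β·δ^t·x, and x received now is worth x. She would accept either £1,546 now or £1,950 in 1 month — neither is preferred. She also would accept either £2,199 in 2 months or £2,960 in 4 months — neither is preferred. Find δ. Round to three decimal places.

From the later pair, β·δ^2·2199 = β·δ^4·2960; dividing through, δ^2 = 2199/2960 = 0.74291, so δ = 0.86192.

δ ≈ 0.862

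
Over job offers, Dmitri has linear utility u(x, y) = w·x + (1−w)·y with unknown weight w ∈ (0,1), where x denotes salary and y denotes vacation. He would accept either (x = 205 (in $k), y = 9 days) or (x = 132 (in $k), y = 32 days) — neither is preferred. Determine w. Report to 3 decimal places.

w = 0.240

u(205,9) = u(132,32) means w·205 + (1−w)·9 = w·132 + (1−w)·32.
w·(205−132) = (1−w)·(32−9), i.e. w·73 = (1−w)·23.
Hence w = 23/(73+23) = 23/96 = 0.240.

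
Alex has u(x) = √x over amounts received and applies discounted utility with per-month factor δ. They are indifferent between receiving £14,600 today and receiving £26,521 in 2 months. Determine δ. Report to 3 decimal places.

Equating discounted utilities: u(14600) = δ^2·u(26521) ⇒ δ^2 = u(14600)/u(26521).
Since u(x) = √x, δ^2 = √(14600/26521) = 0.74196.
Taking the square root: δ = 0.74196^(1/2) ≈ 0.861.

δ ≈ 0.861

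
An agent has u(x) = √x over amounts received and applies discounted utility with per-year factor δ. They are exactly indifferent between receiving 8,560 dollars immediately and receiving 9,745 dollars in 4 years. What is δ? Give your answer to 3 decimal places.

Equating discounted utilities: u(8560) = δ^4·u(9745) ⇒ δ^4 = u(8560)/u(9745).
Since u(x) = √x, δ^4 = √(8560/9745) = 0.93723.
So δ = 0.93723^(1/4) ≈ 0.984.

δ ≈ 0.984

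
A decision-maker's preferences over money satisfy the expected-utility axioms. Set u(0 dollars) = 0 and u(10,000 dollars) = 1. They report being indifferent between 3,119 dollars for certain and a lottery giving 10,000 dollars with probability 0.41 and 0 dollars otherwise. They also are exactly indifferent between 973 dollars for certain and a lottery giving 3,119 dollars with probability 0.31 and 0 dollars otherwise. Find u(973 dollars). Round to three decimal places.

The first gamble pins u(3,119 dollars): it must equal 0.41·1 + 0.59·0 = 0.41.
The second indifference gives u(973 dollars) = 0.31·u(3,119 dollars) + 0.69·u(0 dollars) = 0.31·0.41 + 0.69·0.00 = 0.1271.

0.127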